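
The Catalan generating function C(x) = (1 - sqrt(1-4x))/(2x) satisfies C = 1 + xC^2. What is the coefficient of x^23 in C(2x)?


Substituting x -> 2x scales the n-th coefficient by 2^n, so [x^23] C(2x) = 2^23 * C_23.
C_23 = C(2*23, 23)/(24) = 8233430727600/24 = 343059613650.
So 2^23 * 343059613650 = 8388608 * 343059613650 = 2877792619541299200.

2877792619541299200


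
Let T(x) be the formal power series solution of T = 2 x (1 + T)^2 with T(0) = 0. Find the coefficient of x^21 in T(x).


Apply the Lagrange inversion formula: if T = 2 x * phi(T) with phi(t) = (1 + t)^2, then [x^n] T = 2^n * (1/n) [t^(n-1)] phi(t)^n = 2^n * (1/n) [t^(n-1)] (1 + t)^(2n) = 2^n * (1/n) C(2n, n-1).
Using the identity C(2n, n-1) = C(2n, n) * n / (n+1), the unscaled factor equals C(2n, n) / (n+1) = C_n, the n-th Catalan number.
For n = 21: C_21 = C(42, 21) / 22 = 538257874440/22 = 24466267020.
With the 2^21 = 2097152 factor, the coefficient is 2097152 * 24466267020 = 51309480813527040.

51309480813527040


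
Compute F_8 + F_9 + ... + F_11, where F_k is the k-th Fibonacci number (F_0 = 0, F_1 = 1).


Use the identity sum_{k=0}^{N} F_k = F_{N+2} - 1 (which follows from F_{k+2} - F_{k+1} = F_k). Then
sum_{k=8}^{11} F_k = (F_{13} - 1) - (F_{9} - 1) = F_{13} - F_{9}.
Computing: F_{13} = 233, F_{9} = 34, so
Sum = 233 - 34 = 199.

199


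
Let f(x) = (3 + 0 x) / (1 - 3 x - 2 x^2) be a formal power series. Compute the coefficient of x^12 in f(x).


Write f(x) = sum_{k>=0} a_k x^k. Multiplying both sides by 1 - 3 x - 2 x^2 gives
(1 - 3 x - 2 x^2) sum_{k>=0} a_k x^k = 3 + 0 x.
Matching coefficients:
 x^0: a_0 = 3
 x^1: a_1 - 3 a_0 = 0  =>  a_1 = 3*3 + 0 = 9
 x^k (k >= 2): a_k = 3 a_{k-1} + 2 a_{k-2}.
Iterating: a_2 = 33, a_3 = 117, a_4 = 417, a_5 = 1485, a_6 = 5289, a_7 = 18837, a_8 = 67089, a_9 = 238941, a_10 = 851001, a_11 = 3030885, a_12 = 10794657.
So the coefficient of x^12 is 10794657.

10794657


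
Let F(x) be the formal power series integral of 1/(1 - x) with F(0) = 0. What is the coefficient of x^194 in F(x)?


1/(1 - x) = sum_{k>=0} x^k. Integrating termwise and using F(0) = 0 gives
F(x) = sum_{k>=0} x^(k+1) / (k+1) = sum_{m>=1} x^m / m = -ln(1 - x).
So the coefficient of x^194 is 1/194 = 1/194.

1/194


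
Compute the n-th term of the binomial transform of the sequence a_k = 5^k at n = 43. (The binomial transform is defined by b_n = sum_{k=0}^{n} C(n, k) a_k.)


With a_k = 5^k, b_n = sum_{k=0}^{n} C(n, k) 5^k = (1 + 5)^n by the binomial theorem.
For n = 43: (1 + 5)^43 = 6^43 = 2887378820390246558653190730940416.

2887378820390246558653190730940416


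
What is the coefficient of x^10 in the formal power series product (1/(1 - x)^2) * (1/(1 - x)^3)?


Combine the factors: (1/(1 - x)^2) * (1/(1 - x)^3) = 1/(1 - x)^5.
Then use 1/(1 - x)^r = sum_{k>=0} C(k + r - 1, r - 1) x^k with r = 5 and k = 10:
C(14, 4) = 1001.

1001


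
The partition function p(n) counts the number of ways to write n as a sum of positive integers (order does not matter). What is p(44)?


Using the generating function prod_{k>=1} 1/(1-x^k), we compute p(44).
By dynamic programming over parts 1 through 44:
p(44) = 75175

75175


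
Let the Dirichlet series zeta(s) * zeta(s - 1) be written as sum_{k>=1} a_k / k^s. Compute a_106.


Convolution gives a_k = sum_{d | k} d * 1 = sum_{d | k} d = sigma(k), the sum of positive divisors of k.
For k = 106, the divisors are 1, 2, 53, 106, so
sigma(106) = 1 + 2 + 53 + 106 = 162.

162


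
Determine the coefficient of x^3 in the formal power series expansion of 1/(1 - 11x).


The geometric series identity gives 1/(1 - c x) = sum_{k>=0} c^k x^k, so the coefficient of x^k is c^k.
Here c = 11 and k = 3.
Computing: 11^3 = 1331

1331


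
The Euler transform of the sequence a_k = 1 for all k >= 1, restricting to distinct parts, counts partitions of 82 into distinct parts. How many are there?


Partitions of 82 into distinct parts can be computed via generating function.
Product (1+x)(1+x^2)(1+x^3)...
The coefficient of x^82 = 92864

92864


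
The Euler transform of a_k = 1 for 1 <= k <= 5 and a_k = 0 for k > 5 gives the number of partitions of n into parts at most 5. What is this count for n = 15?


Partitions of 15 into parts at most 5:
Using generating function (1-x)^(-1)(1-x^2)^(-1)...(1-x^5)^(-1),
the coefficient of x^15 = 84

84


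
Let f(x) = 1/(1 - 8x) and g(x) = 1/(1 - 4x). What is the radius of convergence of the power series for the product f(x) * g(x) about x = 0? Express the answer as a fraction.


The radius of 1/(1 - 8x) is 1/8 (nearest singularity at x = 1/8), and the radius of 1/(1 - 4x) is 1/4.
The product f(x)*g(x) = 1/((1 - 8x)(1 - 4x)) has singularities at both 1/8 and 1/4, so its radius of convergence is the distance to the nearest one:
min(1/8, 1/4) = 1/8.

1/8


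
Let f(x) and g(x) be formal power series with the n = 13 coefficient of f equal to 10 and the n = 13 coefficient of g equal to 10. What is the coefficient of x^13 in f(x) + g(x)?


Addition of formal power series is termwise.
The coefficient of x^13 in f + g = 10 + 10
= 20

20


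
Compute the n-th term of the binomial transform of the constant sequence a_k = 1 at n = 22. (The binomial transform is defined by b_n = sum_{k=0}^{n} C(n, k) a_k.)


With a_k = 1 for all k, b_n = sum_{k=0}^{n} C(n, k) = 2^n by the binomial theorem.
For n = 22: 2^22 = 4194304.

4194304


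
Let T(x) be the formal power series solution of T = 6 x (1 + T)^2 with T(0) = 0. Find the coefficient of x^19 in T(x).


Apply the Lagrange inversion formula: if T = 6 x * phi(T) with phi(t) = (1 + t)^2, then [x^n] T = 6^n * (1/n) [t^(n-1)] phi(t)^n = 6^n * (1/n) [t^(n-1)] (1 + t)^(2n) = 6^n * (1/n) C(2n, n-1).
Using the identity C(2n, n-1) = C(2n, n) * n / (n+1), the unscaled factor equals C(2n, n) / (n+1) = C_n, the n-th Catalan number.
For n = 19: C_19 = C(38, 19) / 20 = 35345263800/20 = 1767263190.
With the 6^19 = 609359740010496 factor, the coefficient is 609359740010496 * 1767263190 = 1076899037988519794442240.

1076899037988519794442240


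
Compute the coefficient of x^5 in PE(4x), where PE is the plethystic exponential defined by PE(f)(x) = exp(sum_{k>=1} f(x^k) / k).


With f(x) = 4x, the exponent is sum_{k>=1} 4 x^k / k = 4 * (-ln(1 - x)). Exponentiating:
PE(4x) = exp(-4 ln(1 - x)) = 1/(1 - x)^4.
By the negative binomial expansion, [x^n] 1/(1 - x)^4 = C(n + 3, 3).
For n = 5: C(8, 3) = 56.

56


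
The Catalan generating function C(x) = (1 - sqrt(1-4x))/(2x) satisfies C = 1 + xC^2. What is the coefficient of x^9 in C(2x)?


Substituting x -> 2x scales the n-th coefficient by 2^n, so [x^9] C(2x) = 2^9 * C_9.
C_9 = C(2*9, 9)/(10) = 48620/10 = 4862.
So 2^9 * 4862 = 512 * 4862 = 2489344.

2489344


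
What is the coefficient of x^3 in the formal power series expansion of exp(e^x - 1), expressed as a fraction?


exp(e^x - 1) is the exponential generating function for the Bell numbers Bell_k: exp(e^x - 1) = sum_{k>=0} Bell_k x^k / k!.
So the coefficient of x^3 in exp(e^x - 1) is Bell_3 / 3!.
Computing: Bell_3 = 5 and 3! = 6, giving
5/6 = 5/6.

5/6


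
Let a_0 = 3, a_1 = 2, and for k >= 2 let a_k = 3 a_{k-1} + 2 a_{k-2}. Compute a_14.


Iterating the recurrence forward:
a_0 = 3
a_1 = 2
a_2 = 3*2 + 2*3 = 12
a_3 = 3*12 + 2*2 = 40
a_4 = 3*40 + 2*12 = 144
a_5 = 3*144 + 2*40 = 512
a_6 = 3*512 + 2*144 = 1824
a_7 = 3*1824 + 2*512 = 6496
a_8 = 3*6496 + 2*1824 = 23136
a_9 = 3*23136 + 2*6496 = 82400
a_10 = 3*82400 + 2*23136 = 293472
a_11 = 3*293472 + 2*82400 = 1045216
a_12 = 3*1045216 + 2*293472 = 3722592
a_13 = 3*3722592 + 2*1045216 = 13258208
a_14 = 3*13258208 + 2*3722592 = 47219808
So a_14 = 47219808.

47219808


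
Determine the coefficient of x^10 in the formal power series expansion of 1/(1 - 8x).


The geometric series identity gives 1/(1 - c x) = sum_{k>=0} c^k x^k, so the coefficient of x^k is c^k.
Here c = 8 and k = 10.
Computing: 8^10 = 1073741824

1073741824


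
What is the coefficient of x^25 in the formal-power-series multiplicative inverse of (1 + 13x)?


The inverse is 1/(1 + 13x). Apply the geometric identity 1/(1 - y) = sum_{k>=0} y^k with y = -13x:
1/(1 + 13x) = sum_{k>=0} (-13)^k x^k.
So the coefficient of x^25 is (-13)^25 = -7056410014866816666030739693.

-7056410014866816666030739693


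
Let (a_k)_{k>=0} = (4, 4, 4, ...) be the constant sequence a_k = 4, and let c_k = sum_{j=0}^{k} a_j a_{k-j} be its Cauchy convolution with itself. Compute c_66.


Since a_j = 4 for all j >= 0, the convolution sum becomes
c_k = sum_{j=0}^{k} 4 * 4 = 16 * (k + 1).
Equivalently, the generating function of (a_k) is 4/(1 - x) and its square is 16/(1 - x)^2 = sum_{k>=0} 16(k + 1) x^k.
For k = 66: 16 * 67 = 1072.

1072


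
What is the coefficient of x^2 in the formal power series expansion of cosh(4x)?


The Maclaurin series is cosh(t) = sum_{m>=0} t^(2m) / (2m)!, so substituting t = 4x, only even powers of x are nonzero, with coefficient of x^(2m) equal to 4^(2m) / (2m)!.
For x^2 the coefficient is 4^2/2! = 16/2 = 8.

8


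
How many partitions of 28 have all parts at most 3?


Using the generating function (1-x)^(-1)(1-x^2)^(-1)(1-x^3)^(-1),
the coefficient of x^28 counts these restricted partitions.
Result = 80

80


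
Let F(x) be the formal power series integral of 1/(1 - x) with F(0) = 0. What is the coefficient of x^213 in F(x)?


1/(1 - x) = sum_{k>=0} x^k. Integrating termwise and using F(0) = 0 gives
F(x) = sum_{k>=0} x^(k+1) / (k+1) = sum_{m>=1} x^m / m = -ln(1 - x).
So the coefficient of x^213 is 1/213 = 1/213.

1/213


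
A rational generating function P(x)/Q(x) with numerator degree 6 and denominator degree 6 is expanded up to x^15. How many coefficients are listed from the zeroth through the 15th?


Expanding up to x^15 gives the coefficients for x^0, x^1, ..., x^15.
That is 15 + 1 = 16 coefficients in total.

16


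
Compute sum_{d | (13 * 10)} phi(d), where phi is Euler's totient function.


First, 13 * 10 = 130. One classical identity is sum_{d | n} phi(d) = n (each k in [1, n] has a unique gcd with n, and among the k's with gcd(k, n) = n/d there are phi(d) of them). So the sum equals 130. We also verify directly:
Divisors of 130: 1, 2, 5, 10, 13, 26, 65, 130.
phi values: 1, 1, 4, 4, 12, 12, 48, 48.
Sum = 130.

130


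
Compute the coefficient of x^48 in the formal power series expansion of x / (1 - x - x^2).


Let f(x) = sum_{k>=0} a_k x^k. Multiplying f(x) * (1 - x - x^2) = x and matching coefficients gives a_0 = 0, a_1 = 1, and a_k = a_{k-1} + a_{k-2} for k >= 2. These are the Fibonacci numbers F_k.
Iterating from F_0 = 0, F_1 = 1:
F_0=0, F_1=1, F_2=1, F_3=2, F_4=3, F_5=5, F_6=8, F_7=13, F_8=21, F_9=34, ...
F_48 = 4807526976.

4807526976


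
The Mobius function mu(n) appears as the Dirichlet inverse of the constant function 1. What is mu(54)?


54 has a squared prime factor, so mu(54) = 0.
Factorization reveals a repeated prime.

0


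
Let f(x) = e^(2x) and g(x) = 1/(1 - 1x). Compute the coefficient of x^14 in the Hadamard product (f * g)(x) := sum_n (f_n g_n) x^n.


Expanding: f_k = 2^k/k! (from e^(2x)) and g_k = 1^k (from 1/(1 - 1x)). So the Hadamard coefficient (f * g)_k = 2^k 1^k / k! = (2)^k / k!.
For k = 14: 2^14/14! = 16384/87178291200 = 8/42567525.

8/42567525


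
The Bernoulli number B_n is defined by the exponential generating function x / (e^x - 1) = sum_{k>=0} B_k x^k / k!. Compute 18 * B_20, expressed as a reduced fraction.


Bernoulli numbers can also be computed recursively via B_0 = 1 and sum_{j=0}^{m} C(m+1, j) B_j = 0 for m >= 1. Odd-index Bernoulli numbers vanish for k >= 3.
Computing B_20 = -174611/330, so 18 * B_20 = 18 * -174611/330 = -523833/55.

-523833/55


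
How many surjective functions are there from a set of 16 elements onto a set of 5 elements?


By inclusion-exclusion on which target elements are missed, the number of surjections from an n-set onto a k-set is
surj(n, k) = sum_{j=0}^{k} (-1)^j C(k, j) (k - j)^n.
Equivalently surj(n, k) = k! * S(n, k), where S(n, k) is the Stirling number of the second kind.
For n = 16, k = 5:
S(16, 5) = 1096190550, so
surj = 5! * 1096190550 = 120 * 1096190550 = 131542866000.

131542866000


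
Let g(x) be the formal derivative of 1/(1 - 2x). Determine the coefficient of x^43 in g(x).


Differentiate termwise: d/dx sum_{k>=0} 2^k x^k = sum_{k>=1} k 2^k x^(k-1) = sum_{j>=0} (j+1) 2^(j+1) x^j.
Equivalently, d/dx [1/(1 - 2x)] = 2/(1 - 2x)^2.
For j = 43: 44 * 2^44 = 44 * 17592186044416 = 774056185954304.

774056185954304


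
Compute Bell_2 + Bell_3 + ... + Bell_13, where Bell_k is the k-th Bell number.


Recall Bell_k counts set partitions of a k-set (with Bell_0 = 1 by convention).
Bell_2 through Bell_13: 2, 5, 15, 52, 203, 877, 4140, 21147, 115975, 678570, 4213597, 27644437
Sum = 2 + 5 + 15 + 52 + 203 + 877 + 4140 + 21147 + 115975 + 678570 + 4213597 + 27644437 = 32679020.

32679020


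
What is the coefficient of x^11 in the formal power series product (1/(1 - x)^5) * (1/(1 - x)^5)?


Combine the factors: (1/(1 - x)^5) * (1/(1 - x)^5) = 1/(1 - x)^10.
Then use 1/(1 - x)^r = sum_{k>=0} C(k + r - 1, r - 1) x^k with r = 10 and k = 11:
C(20, 9) = 167960.

167960


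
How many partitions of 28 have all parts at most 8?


Using the generating function (1-x)^(-1)(1-x^2)^(-1)...(1-x^8)^(-1),
the coefficient of x^28 counts these restricted partitions.
Result = 1801

1801


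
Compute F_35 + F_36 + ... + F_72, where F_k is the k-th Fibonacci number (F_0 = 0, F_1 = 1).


Use the identity sum_{k=0}^{N} F_k = F_{N+2} - 1 (which follows from F_{k+2} - F_{k+1} = F_k). Then
sum_{k=35}^{72} F_k = (F_{74} - 1) - (F_{36} - 1) = F_{74} - F_{36}.
Computing: F_{74} = 1304969544928657, F_{36} = 14930352, so
Sum = 1304969544928657 - 14930352 = 1304969529998305.

1304969529998305


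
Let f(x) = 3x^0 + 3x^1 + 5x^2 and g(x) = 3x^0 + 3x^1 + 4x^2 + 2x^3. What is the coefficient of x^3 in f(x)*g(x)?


Cauchy product at x^3:
3*2 + 3*4 + 5*3
= 33

33


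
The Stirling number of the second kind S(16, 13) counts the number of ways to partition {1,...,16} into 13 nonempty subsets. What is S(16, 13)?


Using the explicit formula S(n,k) = (1/k!) sum_{j=0}^{k} (-1)^(k-j) C(k,j) j^n:
S(16, 13) = 165620
Equivalently, S(n,k) is n! times the coefficient of x^n in the EGF (e^x - 1)^k / k!.

165620


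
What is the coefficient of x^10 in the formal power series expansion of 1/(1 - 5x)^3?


The general identity 1/(1 - c x)^r = sum_{k>=0} c^k C(k + r - 1, r - 1) x^k follows by substituting y = c x into 1/(1 - y)^r = sum_{k>=0} C(k + r - 1, r - 1) y^k.
For c = 5, r = 3, k = 10:
5^10 * C(12, 2) = 9765625 * 66 = 644531250.

644531250


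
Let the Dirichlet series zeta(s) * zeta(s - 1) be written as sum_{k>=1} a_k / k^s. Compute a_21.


Convolution gives a_k = sum_{d | k} d * 1 = sum_{d | k} d = sigma(k), the sum of positive divisors of k.
For k = 21, the divisors are 1, 3, 7, 21, so
sigma(21) = 1 + 3 + 7 + 21 = 32.

32


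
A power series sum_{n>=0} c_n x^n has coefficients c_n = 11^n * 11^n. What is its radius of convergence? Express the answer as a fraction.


By the root test (Cauchy-Hadamard), the radius is R = 1 / limsup_n |c_n|^(1/n).
Here |c_n|^(1/n) = (11^n * 11^n)^(1/n) = 11 * 11 = 121 for all n.
So R = 1/121 = 1/121.

1/121


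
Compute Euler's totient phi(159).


phi(n) counts integers in [1, n] coprime to n. Using the multiplicative formula phi(n) = n * prod_{p | n} (1 - 1/p):
159 = 3 * 53, so
phi(159) = 159 * (1 - 1/3) * (1 - 1/53) = 104.

104


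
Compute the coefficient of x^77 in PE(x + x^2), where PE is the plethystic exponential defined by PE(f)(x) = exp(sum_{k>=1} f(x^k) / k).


With f(x) = x + x^2, the exponent is sum_{k>=1} (x^k + x^(2k)) / k = -ln(1 - x) - ln(1 - x^2). Exponentiating:
PE(x + x^2) = 1 / ((1 - x)(1 - x^2)).
This is the generating function for partitions of n into parts of size 1 or 2. The number of 2's can be any j in 0..38, and the rest are 1's, so
[x^77] = floor(77/2) + 1 = 39.

39


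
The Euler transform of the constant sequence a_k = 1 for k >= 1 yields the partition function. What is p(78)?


The Euler transform converts the sequence a_k = 1 into the number of integer partitions.
Using the recurrence or dynamic programming:
p(78) = 12132164

12132164


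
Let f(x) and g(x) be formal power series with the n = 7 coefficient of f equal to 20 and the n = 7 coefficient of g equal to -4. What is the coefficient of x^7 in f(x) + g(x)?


Addition of formal power series is termwise.
The coefficient of x^7 in f + g = 20 + -4
= 16

16


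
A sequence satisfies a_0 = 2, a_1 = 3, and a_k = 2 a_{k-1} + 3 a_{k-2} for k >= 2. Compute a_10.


The characteristic equation is t^2 - 2 t - 3 = 0, with roots r_1 = 3 and r_2 = -1 (so c_1 = r_1 + r_2, c_2 = -r_1 r_2 as required).
One can use the closed form a_n = A r_1^n + B r_2^n, but direct iteration is more reliable:
a_0 = 2, a_1 = 3, a_2 = 12, a_3 = 33, a_4 = 102, a_5 = 303, a_6 = 912, a_7 = 2733, a_8 = 8202, a_9 = 24603, a_10 = 73812.
So a_10 = 73812.

73812


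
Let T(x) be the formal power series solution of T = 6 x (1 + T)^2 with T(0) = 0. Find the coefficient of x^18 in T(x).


Apply the Lagrange inversion formula: if T = 6 x * phi(T) with phi(t) = (1 + t)^2, then [x^n] T = 6^n * (1/n) [t^(n-1)] phi(t)^n = 6^n * (1/n) [t^(n-1)] (1 + t)^(2n) = 6^n * (1/n) C(2n, n-1).
Using the identity C(2n, n-1) = C(2n, n) * n / (n+1), the unscaled factor equals C(2n, n) / (n+1) = C_n, the n-th Catalan number.
For n = 18: C_18 = C(36, 18) / 19 = 9075135300/19 = 477638700.
With the 6^18 = 101559956668416 factor, the coefficient is 101559956668416 * 477638700 = 48508965675158549299200.

48508965675158549299200


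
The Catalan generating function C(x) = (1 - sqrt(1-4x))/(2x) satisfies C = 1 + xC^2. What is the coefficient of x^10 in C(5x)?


Substituting x -> 5x scales the n-th coefficient by 5^n, so [x^10] C(5x) = 5^10 * C_10.
C_10 = C(2*10, 10)/(11) = 184756/11 = 16796.
So 5^10 * 16796 = 9765625 * 16796 = 164023437500.

164023437500


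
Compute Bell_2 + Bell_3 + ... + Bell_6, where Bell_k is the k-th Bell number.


Recall Bell_k counts set partitions of a k-set (with Bell_0 = 1 by convention).
Bell_2 through Bell_6: 2, 5, 15, 52, 203
Sum = 2 + 5 + 15 + 52 + 203 = 277.

277


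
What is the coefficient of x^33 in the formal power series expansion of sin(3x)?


The Maclaurin series is sin(t) = sum_{k>=0} (-1)^k t^(2k+1) / (2k+1)!, so substituting t = 3x, only odd powers of x are nonzero, with coefficient of x^(2k+1) equal to (-1)^k 3^(2k+1) / (2k+1)!.
Write 33 = 2*16 + 1, giving the coefficient (-1)^16 * 3^33 / 33! = 5559060566555523/8683317618811886495518194401280000000 = 387420489/605155334745140274135040000000.

387420489/605155334745140274135040000000


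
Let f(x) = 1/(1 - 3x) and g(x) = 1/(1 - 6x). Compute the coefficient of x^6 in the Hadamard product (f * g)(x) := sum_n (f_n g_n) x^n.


f has coefficients f_k = 3^k and g has coefficients g_k = 6^k, so the Hadamard product has coefficient (f*g)_k = 3^k * 6^k = 18^k.
For k = 6: 18^6 = 34012224.

34012224


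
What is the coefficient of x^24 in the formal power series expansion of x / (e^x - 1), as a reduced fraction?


The exponential generating function for Bernoulli numbers is
x / (e^x - 1) = sum_{k>=0} B_k x^k / k!.
So the coefficient of x^24 in x / (e^x - 1) is B_24 / 24!.
Computing: B_24 = -236364091/2730, 24! = 620448401733239439360000, giving
-236364091/2730 / 620448401733239439360000 = -236364091/1693824136731743669452800000.

-236364091/1693824136731743669452800000


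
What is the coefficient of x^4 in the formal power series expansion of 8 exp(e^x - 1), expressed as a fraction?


exp(e^x - 1) is the exponential generating function for the Bell numbers Bell_k: exp(e^x - 1) = sum_{k>=0} Bell_k x^k / k!.
So the coefficient of x^4 in 8 exp(e^x - 1) is 8 Bell_4 / 4!.
Computing: Bell_4 = 15 and 4! = 24, giving
8 * 15/24 = 5.

5


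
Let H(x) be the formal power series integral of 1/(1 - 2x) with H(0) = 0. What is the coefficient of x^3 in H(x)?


1/(1 - 2x) = sum_{k>=0} 2^k x^k. Integrating termwise with H(0) = 0:
H(x) = sum_{k>=0} 2^k x^(k+1) / (k+1) = sum_{m>=1} 2^(m-1) x^m / m.
For m = 3: 2^2/3 = 4/3 = 4/3.

4/3


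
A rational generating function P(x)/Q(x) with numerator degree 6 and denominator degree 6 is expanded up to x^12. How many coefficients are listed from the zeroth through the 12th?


Expanding up to x^12 gives the coefficients for x^0, x^1, ..., x^12.
That is 12 + 1 = 13 coefficients in total.

13


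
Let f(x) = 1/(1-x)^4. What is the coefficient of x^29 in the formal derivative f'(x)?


Differentiate: d/dx [ 1/(1-x)^r ] = r / (1-x)^(r+1).
Here r = 4, so f'(x) = 4 / (1-x)^5.
The expansion of 1/(1-x)^(r+1) has coefficient of x^n equal to C(n+r, r).
So the coefficient of x^29 in f'(x) is
4 * C(33, 4) = 4 * 40920 = 163680

163680


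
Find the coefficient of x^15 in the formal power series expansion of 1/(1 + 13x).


Write 1/(1 + c x) = 1/(1 - (-c) x) and apply the geometric-series identity
1/(1 - y) = sum_{k>=0} y^k to get 1/(1 + c x) = sum_{k>=0} (-c)^k x^k.
So the coefficient of x^k is (-c)^k = (-1)^k * c^k.
Here c = 13 and k = 15:
(-13)^15 = -1 * 51185893014090757 = -51185893014090757

-51185893014090757


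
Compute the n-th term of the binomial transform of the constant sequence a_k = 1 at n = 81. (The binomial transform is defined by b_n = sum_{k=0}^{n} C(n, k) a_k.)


With a_k = 1 for all k, b_n = sum_{k=0}^{n} C(n, k) = 2^n by the binomial theorem.
For n = 81: 2^81 = 2417851639229258349412352.

2417851639229258349412352


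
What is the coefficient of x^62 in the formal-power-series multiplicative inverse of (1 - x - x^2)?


Let the inverse be f(x) = sum_{k>=0} a_k x^k. From f(x) * (1 - x - x^2) = 1 and matching coefficients:
 x^0: a_0 = 1.
 x^1: a_1 - a_0 = 0, so a_1 = 1.
 x^k (k >= 2): a_k - a_{k-1} - a_{k-2} = 0, i.e. a_k = a_{k-1} + a_{k-2}.
This is the Fibonacci-type recurrence shifted so that a_0 = a_1 = 1.
Iterating: a_0=1, a_1=1, a_2=2, a_3=3, a_4=5, a_5=8, a_6=13, a_7=21, a_8=34, a_9=55, ...
a_62 = 6557470319842.

6557470319842


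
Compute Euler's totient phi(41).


phi(n) counts integers in [1, n] coprime to n. Using the multiplicative formula phi(n) = n * prod_{p | n} (1 - 1/p):
41 = 41, so
phi(41) = 41 * (1 - 1/41) = 40.

40


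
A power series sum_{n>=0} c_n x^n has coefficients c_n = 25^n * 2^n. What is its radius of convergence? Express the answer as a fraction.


By the root test (Cauchy-Hadamard), the radius is R = 1 / limsup_n |c_n|^(1/n).
Here |c_n|^(1/n) = (25^n * 2^n)^(1/n) = 25 * 2 = 50 for all n.
So R = 1/50 = 1/50.

1/50


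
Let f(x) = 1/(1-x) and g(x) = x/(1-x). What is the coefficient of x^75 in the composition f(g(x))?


First simplify the composition: f(g(x)) = 1/(1 - x/(1-x)) = (1-x)/((1-x) - x) = (1-x)/(1-2x).
Now extract the coefficient. Write (1-x)/(1-2x) = 1/(1-2x) - x/(1-2x).
The coefficient of x^n in 1/(1-2x) is 2^n, and in x/(1-2x) is 2^(n-1) (for n >= 1).
So the coefficient of x^75 is 2^75 - 2^74 = 37778931862957161709568 - 18889465931478580854784 = 18889465931478580854784.

18889465931478580854784


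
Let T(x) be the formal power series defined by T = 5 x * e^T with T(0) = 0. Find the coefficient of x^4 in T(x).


Apply the Lagrange inversion formula: if T = 5 x * phi(T) with phi(t) = e^t, then
[x^n] T = 5^n * (1/n) [t^(n-1)] phi(t)^n = 5^n * (1/n) [t^(n-1)] e^(n t) = 5^n * (1/n) * n^(n-1) / (n-1)! = 5^n * n^(n-1) / n!.
When c = 1 this is the Cayley count of rooted labeled trees on n vertices, divided by n!.
For n = 4: 5^4 * 4^3 / 4! = 625 * 64/24 = 5000/3.

5000/3


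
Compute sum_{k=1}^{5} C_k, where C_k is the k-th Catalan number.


C_1 through C_5: 1, 2, 5, 14, 42
Sum = 1 + 2 + 5 + 14 + 42
= 64

64


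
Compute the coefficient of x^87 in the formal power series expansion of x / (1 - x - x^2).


Let f(x) = sum_{k>=0} a_k x^k. Multiplying f(x) * (1 - x - x^2) = x and matching coefficients gives a_0 = 0, a_1 = 1, and a_k = a_{k-1} + a_{k-2} for k >= 2. These are the Fibonacci numbers F_k.
Iterating from F_0 = 0, F_1 = 1:
F_0=0, F_1=1, F_2=1, F_3=2, F_4=3, F_5=5, F_6=8, F_7=13, F_8=21, F_9=34, ...
F_87 = 679891637638612258.

679891637638612258


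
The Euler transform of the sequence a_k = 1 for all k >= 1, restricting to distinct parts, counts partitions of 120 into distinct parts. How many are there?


Partitions of 120 into distinct parts can be computed via generating function.
Product (1+x)(1+x^2)(1+x^3)...
The coefficient of x^120 = 2194432

2194432


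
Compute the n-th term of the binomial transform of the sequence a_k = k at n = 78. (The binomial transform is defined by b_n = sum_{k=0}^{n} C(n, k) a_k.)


With a_k = k, b_n = sum_{k=0}^{n} C(n, k) k. Using k * C(n, k) = n * C(n-1, k-1) gives b_n = n * sum_{k>=1} C(n-1, k-1) = n * 2^(n-1).
For n = 78: 78 * 2^77 = 78 * 151115727451828646838272 = 11787026741242634453385216.

11787026741242634453385216


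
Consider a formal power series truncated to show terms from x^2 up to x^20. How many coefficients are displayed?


From x^2 to x^20 inclusive, the count is 20 - 2 + 1 = 19.

19


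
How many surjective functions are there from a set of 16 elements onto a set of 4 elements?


By inclusion-exclusion on which target elements are missed, the number of surjections from an n-set onto a k-set is
surj(n, k) = sum_{j=0}^{k} (-1)^j C(k, j) (k - j)^n.
Equivalently surj(n, k) = k! * S(n, k), where S(n, k) is the Stirling number of the second kind.
For n = 16, k = 4:
S(16, 4) = 171798901, so
surj = 4! * 171798901 = 24 * 171798901 = 4123173624.

4123173624


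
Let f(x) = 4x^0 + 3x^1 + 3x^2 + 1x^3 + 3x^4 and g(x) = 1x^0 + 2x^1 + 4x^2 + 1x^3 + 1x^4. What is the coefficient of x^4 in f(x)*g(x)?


Cauchy product at x^4:
4*1 + 3*1 + 3*4 + 1*2 + 3*1
= 24

24


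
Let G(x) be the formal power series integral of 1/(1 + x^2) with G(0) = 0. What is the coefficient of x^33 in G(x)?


1/(1 + x^2) = sum_{j>=0} (-1)^j x^(2j). Integrating termwise with G(0) = 0:
G(x) = sum_{j>=0} (-1)^j x^(2j+1) / (2j+1) = arctan(x).
Only odd powers are nonzero. For x^33 write 33 = 2*16 + 1, giving
(-1)^16 / 33 = 1/33 = 1/33.

1/33


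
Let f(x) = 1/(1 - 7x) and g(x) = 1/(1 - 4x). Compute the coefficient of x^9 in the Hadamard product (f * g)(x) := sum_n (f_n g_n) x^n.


f has coefficients f_k = 7^k and g has coefficients g_k = 4^k, so the Hadamard product has coefficient (f*g)_k = 7^k * 4^k = 28^k.
For k = 9: 28^9 = 10578455953408.

10578455953408


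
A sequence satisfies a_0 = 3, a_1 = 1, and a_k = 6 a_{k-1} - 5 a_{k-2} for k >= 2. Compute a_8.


The characteristic equation is t^2 - 6 t + 5 = 0, with roots r_1 = 5 and r_2 = 1 (so c_1 = r_1 + r_2, c_2 = -r_1 r_2 as required).
One can use the closed form a_n = A r_1^n + B r_2^n, but direct iteration is more reliable:
a_0 = 3, a_1 = 1, a_2 = -9, a_3 = -59, a_4 = -309, a_5 = -1559, a_6 = -7809, a_7 = -39059, a_8 = -195309.
So a_8 = -195309.

-195309


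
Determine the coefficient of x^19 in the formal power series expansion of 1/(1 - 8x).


The geometric series identity gives 1/(1 - c x) = sum_{k>=0} c^k x^k, so the coefficient of x^k is c^k.
Here c = 8 and k = 19.
Computing: 8^19 = 144115188075855872

144115188075855872


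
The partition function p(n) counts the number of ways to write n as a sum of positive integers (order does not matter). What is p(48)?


Using the generating function prod_{k>=1} 1/(1-x^k), we compute p(48).
By dynamic programming over parts 1 through 48:
p(48) = 147273

147273


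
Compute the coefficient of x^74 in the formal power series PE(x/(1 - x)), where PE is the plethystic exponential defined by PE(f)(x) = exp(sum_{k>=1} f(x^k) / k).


For f(x) = x/(1 - x) we have
sum_{k>=1} f(x^k) / k = sum_{k>=1} (1/k) * x^k / (1 - x^k) = sum_{k, m >= 1} x^(k m) / k,
which after exponentiating simplifies to
PE(x/(1 - x)) = prod_{k>=1} 1 / (1 - x^k).
This is the generating function for the partition function p(n), so the coefficient of x^74 is p(74).
Computing p(74) by dynamic programming over parts 1, 2, ..., 74: p(74) = 7089500.

7089500


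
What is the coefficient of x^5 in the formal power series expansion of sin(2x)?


The Maclaurin series is sin(t) = sum_{k>=0} (-1)^k t^(2k+1) / (2k+1)!, so substituting t = 2x, only odd powers of x are nonzero, with coefficient of x^(2k+1) equal to (-1)^k 2^(2k+1) / (2k+1)!.
Write 5 = 2*2 + 1, giving the coefficient (-1)^2 * 2^5 / 5! = 32/120 = 4/15.

4/15


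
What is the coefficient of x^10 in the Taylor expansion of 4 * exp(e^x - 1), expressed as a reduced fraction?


exp(e^x - 1) = sum_{k>=0} Bell_k x^k / k!, where Bell_k is the k-th Bell number.
So the coefficient of x^10 is 4 * Bell_10 / 10!.
Computing: Bell_10 = 115975 and 10! = 3628800, giving
4 * 115975/3628800 = 4639/36288.

4639/36288


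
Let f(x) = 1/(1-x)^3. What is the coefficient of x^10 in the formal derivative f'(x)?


Differentiate: d/dx [ 1/(1-x)^r ] = r / (1-x)^(r+1).
Here r = 3, so f'(x) = 3 / (1-x)^4.
The expansion of 1/(1-x)^(r+1) has coefficient of x^n equal to C(n+r, r).
So the coefficient of x^10 in f'(x) is
3 * C(13, 3) = 3 * 286 = 858

858


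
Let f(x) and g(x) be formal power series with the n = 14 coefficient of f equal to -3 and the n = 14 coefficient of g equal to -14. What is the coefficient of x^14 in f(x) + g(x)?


Addition of formal power series is termwise.
The coefficient of x^14 in f + g = -3 + -14
= -17

-17


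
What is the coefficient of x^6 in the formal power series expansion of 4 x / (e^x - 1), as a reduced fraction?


The exponential generating function for Bernoulli numbers is
x / (e^x - 1) = sum_{k>=0} B_k x^k / k!.
So the coefficient of x^6 in 4 x / (e^x - 1) is 4 B_6 / 6!.
Computing: B_6 = 1/42, 6! = 720, giving
4 * 1/42 / 720 = 1/7560.

1/7560


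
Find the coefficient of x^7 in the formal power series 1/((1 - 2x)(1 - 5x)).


By partial fractions or Cauchy convolution:
The coefficient equals sum_{k=0}^{7} 2^k * 5^(7-k).
= 130123

130123


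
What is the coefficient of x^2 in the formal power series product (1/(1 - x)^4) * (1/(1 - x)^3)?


Combine the factors: (1/(1 - x)^4) * (1/(1 - x)^3) = 1/(1 - x)^7.
Then use 1/(1 - x)^r = sum_{k>=0} C(k + r - 1, r - 1) x^k with r = 7 and k = 2:
C(8, 6) = 28.

28


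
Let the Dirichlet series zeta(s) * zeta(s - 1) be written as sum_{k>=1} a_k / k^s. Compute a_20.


Convolution gives a_k = sum_{d | k} d * 1 = sum_{d | k} d = sigma(k), the sum of positive divisors of k.
For k = 20, the divisors are 1, 2, 4, 5, 10, 20, so
sigma(20) = 1 + 2 + 4 + 5 + 10 + 20 = 42.

42


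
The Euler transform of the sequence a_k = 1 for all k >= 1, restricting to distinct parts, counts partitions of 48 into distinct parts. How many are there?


Partitions of 48 into distinct parts can be computed via generating function.
Product (1+x)(1+x^2)(1+x^3)...
The coefficient of x^48 = 2910

2910


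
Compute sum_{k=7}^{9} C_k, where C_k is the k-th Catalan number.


C_7 through C_9: 429, 1430, 4862
Sum = 429 + 1430 + 4862
= 6721

6721


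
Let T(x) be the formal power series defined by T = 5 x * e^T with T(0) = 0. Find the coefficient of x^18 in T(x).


Apply the Lagrange inversion formula: if T = 5 x * phi(T) with phi(t) = e^t, then
[x^n] T = 5^n * (1/n) [t^(n-1)] phi(t)^n = 5^n * (1/n) [t^(n-1)] e^(n t) = 5^n * (1/n) * n^(n-1) / (n-1)! = 5^n * n^(n-1) / n!.
When c = 1 this is the Cayley count of rooted labeled trees on n vertices, divided by n!.
For n = 18: 5^18 * 18^17 / 18! = 3814697265625 * 2185911559738696531968/6402373705728000 = 155143177998596191406250/119119.

155143177998596191406250/119119


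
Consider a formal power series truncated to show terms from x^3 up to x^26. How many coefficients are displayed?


From x^3 to x^26 inclusive, the count is 26 - 3 + 1 = 24.

24


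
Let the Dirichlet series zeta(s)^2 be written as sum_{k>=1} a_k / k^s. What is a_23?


The Dirichlet convolution of the constant function 1 with itself gives (1 * 1)(k) = sum_{d | k} 1 = d(k), the number of positive divisors of k.
Since zeta(s) = sum_{k>=1} 1/k^s, we have zeta(s)^2 = sum_{k>=1} d(k)/k^s, so a_k = d(k).
For k = 23: the divisors are 1, 23.
Count = 2.

2


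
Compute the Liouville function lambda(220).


The Liouville function is lambda(k) = (-1)^Omega(k), where Omega(k) counts the prime factors of k with multiplicity.
Factoring: 220 = 2 * 2 * 5 * 11, so Omega(220) = 4.
lambda(220) = (-1)^4 = 1.

1


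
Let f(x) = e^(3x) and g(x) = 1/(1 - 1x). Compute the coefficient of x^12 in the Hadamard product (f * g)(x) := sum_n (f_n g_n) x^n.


Expanding: f_k = 3^k/k! (from e^(3x)) and g_k = 1^k (from 1/(1 - 1x)). So the Hadamard coefficient (f * g)_k = 3^k 1^k / k! = (3)^k / k!.
For k = 12: 3^12/12! = 531441/479001600 = 2187/1971200.

2187/1971200


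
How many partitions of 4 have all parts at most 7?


Using the generating function (1-x)^(-1)(1-x^2)^(-1)...(1-x^7)^(-1),
the coefficient of x^4 counts these restricted partitions.
Result = 5

5


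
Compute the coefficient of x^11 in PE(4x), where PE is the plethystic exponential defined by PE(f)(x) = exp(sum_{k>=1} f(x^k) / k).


With f(x) = 4x, the exponent is sum_{k>=1} 4 x^k / k = 4 * (-ln(1 - x)). Exponentiating:
PE(4x) = exp(-4 ln(1 - x)) = 1/(1 - x)^4.
By the negative binomial expansion, [x^n] 1/(1 - x)^4 = C(n + 3, 3).
For n = 11: C(14, 3) = 364.

364


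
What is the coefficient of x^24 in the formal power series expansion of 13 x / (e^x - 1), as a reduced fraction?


The exponential generating function for Bernoulli numbers is
x / (e^x - 1) = sum_{k>=0} B_k x^k / k!.
So the coefficient of x^24 in 13 x / (e^x - 1) is 13 B_24 / 24!.
Computing: B_24 = -236364091/2730, 24! = 620448401733239439360000, giving
13 * -236364091/2730 / 620448401733239439360000 = -236364091/130294164363980282265600000.

-236364091/130294164363980282265600000


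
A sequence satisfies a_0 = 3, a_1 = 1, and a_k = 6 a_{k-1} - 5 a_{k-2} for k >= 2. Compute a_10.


The characteristic equation is t^2 - 6 t + 5 = 0, with roots r_1 = 5 and r_2 = 1 (so c_1 = r_1 + r_2, c_2 = -r_1 r_2 as required).
One can use the closed form a_n = A r_1^n + B r_2^n, but direct iteration is more reliable:
a_0 = 3, a_1 = 1, a_2 = -9, a_3 = -59, a_4 = -309, a_5 = -1559, a_6 = -7809, a_7 = -39059, a_8 = -195309, a_9 = -976559, a_10 = -4882809.
So a_10 = -4882809.

-4882809


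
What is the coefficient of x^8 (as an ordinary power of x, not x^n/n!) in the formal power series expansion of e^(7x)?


The exponential series is e^y = sum_{k>=0} y^k / k!. Substituting y = 7x gives
e^(7x) = sum_{k>=0} 7^k x^k / k!.
So the coefficient of x^n is a^n/n! with a = 7, n = 8:
7^8 / 8! = 5764801/40320 = 823543/5760

823543/5760


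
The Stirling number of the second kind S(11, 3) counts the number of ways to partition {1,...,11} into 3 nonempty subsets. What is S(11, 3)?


Using the explicit formula S(n,k) = (1/k!) sum_{j=0}^{k} (-1)^(k-j) C(k,j) j^n:
S(11, 3) = 28501
Equivalently, S(n,k) is n! times the coefficient of x^n in the EGF (e^x - 1)^k / k!.

28501


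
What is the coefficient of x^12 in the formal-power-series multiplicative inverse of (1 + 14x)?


The inverse is 1/(1 + 14x). Apply the geometric identity 1/(1 - y) = sum_{k>=0} y^k with y = -14x:
1/(1 + 14x) = sum_{k>=0} (-14)^k x^k.
So the coefficient of x^12 is (-14)^12 = 56693912375296.

56693912375296


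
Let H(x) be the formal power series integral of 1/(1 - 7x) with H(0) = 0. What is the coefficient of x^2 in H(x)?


1/(1 - 7x) = sum_{k>=0} 7^k x^k. Integrating termwise with H(0) = 0:
H(x) = sum_{k>=0} 7^k x^(k+1) / (k+1) = sum_{m>=1} 7^(m-1) x^m / m.
For m = 2: 7^1/2 = 7/2 = 7/2.

7/2


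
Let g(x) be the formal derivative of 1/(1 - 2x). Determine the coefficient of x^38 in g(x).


Differentiate termwise: d/dx sum_{k>=0} 2^k x^k = sum_{k>=1} k 2^k x^(k-1) = sum_{j>=0} (j+1) 2^(j+1) x^j.
Equivalently, d/dx [1/(1 - 2x)] = 2/(1 - 2x)^2.
For j = 38: 39 * 2^39 = 39 * 549755813888 = 21440476741632.

21440476741632


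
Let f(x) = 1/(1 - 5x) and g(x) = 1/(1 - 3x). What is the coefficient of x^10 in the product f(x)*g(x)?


The coefficient of x^n in f*g is the Cauchy product: sum_{k=0}^{n} a^k * b^(n-k).
With a=5, b=3, n=10:
sum_{k=0}^{10} 5^k * 3^(10-k)
= 24325489

24325489


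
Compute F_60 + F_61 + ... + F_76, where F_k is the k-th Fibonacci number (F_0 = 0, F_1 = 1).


Use the identity sum_{k=0}^{N} F_k = F_{N+2} - 1 (which follows from F_{k+2} - F_{k+1} = F_k). Then
sum_{k=60}^{76} F_k = (F_{78} - 1) - (F_{61} - 1) = F_{78} - F_{61}.
Computing: F_{78} = 8944394323791464, F_{61} = 2504730781961, so
Sum = 8944394323791464 - 2504730781961 = 8941889593009503.

8941889593009503


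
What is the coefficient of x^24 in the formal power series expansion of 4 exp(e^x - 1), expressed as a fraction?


exp(e^x - 1) is the exponential generating function for the Bell numbers Bell_k: exp(e^x - 1) = sum_{k>=0} Bell_k x^k / k!.
So the coefficient of x^24 in 4 exp(e^x - 1) is 4 Bell_24 / 24!.
Computing: Bell_24 = 445958869294805289 and 24! = 620448401733239439360000, giving
4 * 445958869294805289/620448401733239439360000 = 148652956431601763/51704033477769953280000.

148652956431601763/51704033477769953280000


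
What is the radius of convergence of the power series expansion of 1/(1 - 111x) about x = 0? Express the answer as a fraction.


Expanding 1/(1 - 111x) = sum_{k>=0} 111^k x^k, the series converges when |111x| < 1, i.e., |x| < 1/111.
So the radius of convergence is 1/111 = 1/111.

1/111


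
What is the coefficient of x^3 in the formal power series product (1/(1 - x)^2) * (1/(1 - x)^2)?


Combine the factors: (1/(1 - x)^2) * (1/(1 - x)^2) = 1/(1 - x)^4.
Then use 1/(1 - x)^r = sum_{k>=0} C(k + r - 1, r - 1) x^k with r = 4 and k = 3:
C(6, 3) = 20.

20


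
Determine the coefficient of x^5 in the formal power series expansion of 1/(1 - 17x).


The geometric series identity gives 1/(1 - c x) = sum_{k>=0} c^k x^k, so the coefficient of x^k is c^k.
Here c = 17 and k = 5.
Computing: 17^5 = 1419857

1419857


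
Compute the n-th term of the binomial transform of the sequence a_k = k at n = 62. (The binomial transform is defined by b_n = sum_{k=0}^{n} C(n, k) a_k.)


With a_k = k, b_n = sum_{k=0}^{n} C(n, k) k. Using k * C(n, k) = n * C(n-1, k-1) gives b_n = n * sum_{k>=1} C(n-1, k-1) = n * 2^(n-1).
For n = 62: 62 * 2^61 = 62 * 2305843009213693952 = 142962266571249025024.

142962266571249025024


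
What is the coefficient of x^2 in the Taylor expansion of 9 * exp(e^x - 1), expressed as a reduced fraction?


exp(e^x - 1) = sum_{k>=0} Bell_k x^k / k!, where Bell_k is the k-th Bell number.
So the coefficient of x^2 is 9 * Bell_2 / 2!.
Computing: Bell_2 = 2 and 2! = 2, giving
9 * 2/2 = 9.

9


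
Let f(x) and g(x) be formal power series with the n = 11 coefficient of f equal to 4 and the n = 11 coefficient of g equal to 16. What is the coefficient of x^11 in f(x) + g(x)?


Addition of formal power series is termwise.
The coefficient of x^11 in f + g = 4 + 16
= 20

20


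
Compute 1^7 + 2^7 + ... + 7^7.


This power sum has a closed form given by Faulhaber's formula
sum_{k=1}^{m} k^p = (1 / (p + 1)) * sum_{j=0}^{p} C(p + 1, j) B_j m^(p + 1 - j),
but for small m direct computation is fastest:
1 + 128 + 2187 + 16384 + 78125 + 279936 + 823543 = 1200304.

1200304


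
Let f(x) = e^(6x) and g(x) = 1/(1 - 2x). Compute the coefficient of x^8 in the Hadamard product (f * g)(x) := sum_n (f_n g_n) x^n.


Expanding: f_k = 6^k/k! (from e^(6x)) and g_k = 2^k (from 1/(1 - 2x)). So the Hadamard coefficient (f * g)_k = 6^k 2^k / k! = (12)^k / k!.
For k = 8: 12^8/8! = 429981696/40320 = 373248/35.

373248/35


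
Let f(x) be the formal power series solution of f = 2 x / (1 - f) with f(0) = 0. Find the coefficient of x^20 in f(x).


Apply Lagrange inversion: f = 2 x * phi(f) with phi(t) = 1/(1 - t), so
[x^n] f = 2^n * (1/n) [t^(n-1)] phi(t)^n = 2^n * (1/n) [t^(n-1)] (1 - t)^(-n) = 2^n * (1/n) C(2n - 2, n - 1) = 2^n * C_{n-1}.
For n = 20: C_19 = C(38, 19) / 20 = 35345263800/20 = 1767263190.
With the 2^20 = 1048576 factor, the coefficient is 1048576 * 1767263190 = 1853109766717440.

1853109766717440
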